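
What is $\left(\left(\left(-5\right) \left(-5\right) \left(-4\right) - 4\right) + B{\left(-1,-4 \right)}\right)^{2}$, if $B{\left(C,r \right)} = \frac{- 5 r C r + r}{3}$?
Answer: $\frac{55696}{9} \approx 6188.4$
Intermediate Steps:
$B{\left(C,r \right)} = \frac{r}{3} - \frac{5 C r^{2}}{3}$ ($B{\left(C,r \right)} = \left(- 5 C r r + r\right) \frac{1}{3} = \left(- 5 C r^{2} + r\right) \frac{1}{3} = \left(r - 5 C r^{2}\right) \frac{1}{3} = \frac{r}{3} - \frac{5 C r^{2}}{3}$)
$\left(\left(\left(-5\right) \left(-5\right) \left(-4\right) - 4\right) + B{\left(-1,-4 \right)}\right)^{2} = \left(\left(\left(-5\right) \left(-5\right) \left(-4\right) - 4\right) + \frac{1}{3} \left(-4\right) \left(1 - \left(-5\right) \left(-4\right)\right)\right)^{2} = \left(\left(25 \left(-4\right) - 4\right) + \frac{1}{3} \left(-4\right) \left(1 - 20\right)\right)^{2} = \left(\left(-100 - 4\right) + \frac{1}{3} \left(-4\right) \left(-19\right)\right)^{2} = \left(-104 + \frac{76}{3}\right)^{2} = \left(- \frac{236}{3}\right)^{2} = \frac{55696}{9}$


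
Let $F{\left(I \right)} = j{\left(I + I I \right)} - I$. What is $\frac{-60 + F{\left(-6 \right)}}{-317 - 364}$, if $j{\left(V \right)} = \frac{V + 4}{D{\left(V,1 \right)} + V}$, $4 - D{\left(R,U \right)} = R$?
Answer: $\frac{91}{1362} \approx 0.066813$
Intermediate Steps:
$D{\left(R,U \right)} = 4 - R$
$j{\left(V \right)} = 1 + \frac{V}{4}$ ($j{\left(V \right)} = \frac{V + 4}{\left(4 - V\right) + V} = \frac{4 + V}{4} = \left(4 + V\right) \frac{1}{4} = 1 + \frac{V}{4}$)
$F{\left(I \right)} = 1 - \frac{3 I}{4} + \frac{I^{2}}{4}$ ($F{\left(I \right)} = \left(1 + \frac{I + I I}{4}\right) - I = \left(1 + \frac{I + I^{2}}{4}\right) - I = \left(1 + \left(\frac{I}{4} + \frac{I^{2}}{4}\right)\right) - I = \left(1 + \frac{I}{4} + \frac{I^{2}}{4}\right) - I = 1 - \frac{3 I}{4} + \frac{I^{2}}{4}$)
$\frac{-60 + F{\left(-6 \right)}}{-317 - 364} = \frac{-60 + \left(1 - - \frac{9}{2} + \frac{\left(-6\right)^{2}}{4}\right)}{-317 - 364} = \frac{-60 + \left(1 + \frac{9}{2} + \frac{1}{4} \cdot 36\right)}{-681} = \left(-60 + \left(1 + \frac{9}{2} + 9\right)\right) \left(- \frac{1}{681}\right) = \left(-60 + \frac{29}{2}\right) \left(- \frac{1}{681}\right) = \left(- \frac{91}{2}\right) \left(- \frac{1}{681}\right) = \frac{91}{1362}$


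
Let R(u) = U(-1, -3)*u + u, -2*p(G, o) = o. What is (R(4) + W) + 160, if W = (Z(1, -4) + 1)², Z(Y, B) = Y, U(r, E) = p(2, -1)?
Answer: 170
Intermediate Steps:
p(G, o) = -o/2
U(r, E) = ½ (U(r, E) = -½*(-1) = ½)
R(u) = 3*u/2 (R(u) = u/2 + u = 3*u/2)
W = 4 (W = (1 + 1)² = 2² = 4)
(R(4) + W) + 160 = ((3/2)*4 + 4) + 160 = (6 + 4) + 160 = 10 + 160 = 170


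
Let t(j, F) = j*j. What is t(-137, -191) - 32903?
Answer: -14134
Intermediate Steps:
t(j, F) = j**2
t(-137, -191) - 32903 = (-137)**2 - 32903 = 18769 - 32903 = -14134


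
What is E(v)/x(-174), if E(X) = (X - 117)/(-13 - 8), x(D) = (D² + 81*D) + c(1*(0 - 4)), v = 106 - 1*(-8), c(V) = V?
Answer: 1/113246 ≈ 8.8303e-6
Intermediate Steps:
v = 114 (v = 106 + 8 = 114)
x(D) = -4 + D² + 81*D (x(D) = (D² + 81*D) + 1*(0 - 4) = (D² + 81*D) + 1*(-4) = (D² + 81*D) - 4 = -4 + D² + 81*D)
E(X) = 39/7 - X/21 (E(X) = (-117 + X)/(-21) = (-117 + X)*(-1/21) = 39/7 - X/21)
E(v)/x(-174) = (39/7 - 1/21*114)/(-4 + (-174)² + 81*(-174)) = (39/7 - 38/7)/(-4 + 30276 - 14094) = (⅐)/16178 = (⅐)*(1/16178) = 1/113246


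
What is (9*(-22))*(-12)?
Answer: 2376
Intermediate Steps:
(9*(-22))*(-12) = -198*(-12) = 2376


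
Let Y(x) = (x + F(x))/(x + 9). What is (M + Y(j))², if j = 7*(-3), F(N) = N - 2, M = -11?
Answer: 484/9 ≈ 53.778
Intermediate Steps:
F(N) = -2 + N
j = -21
Y(x) = (-2 + 2*x)/(9 + x) (Y(x) = (x + (-2 + x))/(x + 9) = (-2 + 2*x)/(9 + x))
(M + Y(j))² = (-11 + 2*(-1 - 21)/(9 - 21))² = (-11 + 2*(-22)/(-12))² = (-11 + 2*(-1/12)*(-22))² = (-11 + 11/3)² = (-22/3)² = 484/9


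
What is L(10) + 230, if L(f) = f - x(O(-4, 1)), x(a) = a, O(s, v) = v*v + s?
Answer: 243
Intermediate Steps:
O(s, v) = s + v² (O(s, v) = v² + s = s + v²)
L(f) = 3 + f (L(f) = f - (-4 + 1²) = f - (-4 + 1) = f - 1*(-3) = f + 3 = 3 + f)
L(10) + 230 = (3 + 10) + 230 = 13 + 230 = 243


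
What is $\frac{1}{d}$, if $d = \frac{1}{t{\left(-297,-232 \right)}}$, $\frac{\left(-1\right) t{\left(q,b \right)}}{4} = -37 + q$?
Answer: $1336$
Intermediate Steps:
$t{\left(q,b \right)} = 148 - 4 q$ ($t{\left(q,b \right)} = - 4 \left(-37 + q\right) = 148 - 4 q$)
$d = \frac{1}{1336}$ ($d = \frac{1}{148 - -1188} = \frac{1}{148 + 1188} = \frac{1}{1336} \approx 0.0007485$)
$\frac{1}{d} = \frac{1}{\frac{1}{1336}} = 1336$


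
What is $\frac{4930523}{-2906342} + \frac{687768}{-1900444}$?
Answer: $- \frac{2842267969217}{1380835053962} \approx -2.0584$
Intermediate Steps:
$\frac{4930523}{-2906342} + \frac{687768}{-1900444} = 4930523 \left(- \frac{1}{2906342}\right) + 687768 \left(- \frac{1}{1900444}\right) = - \frac{4930523}{2906342} - \frac{171942}{475111} = - \frac{2842267969217}{1380835053962}$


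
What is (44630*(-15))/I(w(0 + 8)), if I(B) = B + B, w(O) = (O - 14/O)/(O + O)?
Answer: -856896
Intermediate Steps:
w(O) = (O - 14/O)/(2*O) (w(O) = (O - 14/O)/((2*O)) = (O - 14/O)*(1/(2*O)) = (O - 14/O)/(2*O))
I(B) = 2*B
(44630*(-15))/I(w(0 + 8)) = (44630*(-15))/((2*(½ - 7/(0 + 8)²))) = -669450*1/(2*(½ - 7/8²)) = -669450*1/(2*(½ - 7*1/64)) = -669450*1/(2*(½ - 7/64)) = -669450/(2*(25/64)) = -669450/25/32 = -669450*32/25 = -856896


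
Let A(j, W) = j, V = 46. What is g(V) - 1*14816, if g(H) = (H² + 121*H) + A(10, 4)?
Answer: -7124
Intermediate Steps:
g(H) = 10 + H² + 121*H (g(H) = (H² + 121*H) + 10 = 10 + H² + 121*H)
g(V) - 1*14816 = (10 + 46² + 121*46) - 1*14816 = (10 + 2116 + 5566) - 14816 = 7692 - 14816 = -7124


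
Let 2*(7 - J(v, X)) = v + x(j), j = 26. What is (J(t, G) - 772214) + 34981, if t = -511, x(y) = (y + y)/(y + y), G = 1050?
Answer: -736971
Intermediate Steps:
x(y) = 1 (x(y) = (2*y)/((2*y)) = (2*y)*(1/(2*y)) = 1)
J(v, X) = 13/2 - v/2 (J(v, X) = 7 - (v + 1)/2 = 7 - (1 + v)/2 = 7 + (-½ - v/2) = 13/2 - v/2)
(J(t, G) - 772214) + 34981 = ((13/2 - ½*(-511)) - 772214) + 34981 = ((13/2 + 511/2) - 772214) + 34981 = (262 - 772214) + 34981 = -771952 + 34981 = -736971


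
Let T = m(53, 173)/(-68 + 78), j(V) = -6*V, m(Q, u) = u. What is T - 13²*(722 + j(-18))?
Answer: -1402527/10 ≈ -1.4025e+5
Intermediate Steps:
T = 173/10 (T = 173/(-68 + 78) = 173/10 ≈ 17.300)
T - 13²*(722 + j(-18)) = 173/10 - 13²*(722 - 6*(-18)) = 173/10 - 169*(722 + 108) = 173/10 - 169*830 = 173/10 - 1*140270 = 173/10 - 140270 = -1402527/10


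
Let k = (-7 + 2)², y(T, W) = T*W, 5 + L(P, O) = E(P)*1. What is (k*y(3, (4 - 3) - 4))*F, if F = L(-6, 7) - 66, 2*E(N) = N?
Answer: 16650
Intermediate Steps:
E(N) = N/2
L(P, O) = -5 + P/2 (L(P, O) = -5 + (P/2)*1 = -5 + P/2)
F = -74 (F = (-5 + (½)*(-6)) - 66 = (-5 - 3) - 66 = -8 - 66 = -74)
k = 25 (k = (-5)² = 25)
(k*y(3, (4 - 3) - 4))*F = (25*(3*((4 - 3) - 4)))*(-74) = (25*(3*(1 - 4)))*(-74) = (25*(3*(-3)))*(-74) = (25*(-9))*(-74) = -225*(-74) = 16650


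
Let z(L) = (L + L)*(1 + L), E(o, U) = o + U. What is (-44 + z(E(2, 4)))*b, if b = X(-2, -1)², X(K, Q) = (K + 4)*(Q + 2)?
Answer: 160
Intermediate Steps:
X(K, Q) = (2 + Q)*(4 + K) (X(K, Q) = (4 + K)*(2 + Q) = (2 + Q)*(4 + K))
E(o, U) = U + o
z(L) = 2*L*(1 + L) (z(L) = (2*L)*(1 + L) = 2*L*(1 + L))
b = 4 (b = (8 + 2*(-2) + 4*(-1) - 2*(-1))² = (8 - 4 - 4 + 2)² = 2² = 4)
(-44 + z(E(2, 4)))*b = (-44 + 2*(4 + 2)*(1 + (4 + 2)))*4 = (-44 + 2*6*(1 + 6))*4 = (-44 + 2*6*7)*4 = (-44 + 84)*4 = 40*4 = 160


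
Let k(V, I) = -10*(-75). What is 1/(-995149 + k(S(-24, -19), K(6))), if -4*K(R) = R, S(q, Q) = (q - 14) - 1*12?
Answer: -1/994399 ≈ -1.0056e-6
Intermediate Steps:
S(q, Q) = -26 + q (S(q, Q) = (-14 + q) - 12 = -26 + q)
K(R) = -R/4
k(V, I) = 750
1/(-995149 + k(S(-24, -19), K(6))) = 1/(-995149 + 750) = 1/(-994399) = -1/994399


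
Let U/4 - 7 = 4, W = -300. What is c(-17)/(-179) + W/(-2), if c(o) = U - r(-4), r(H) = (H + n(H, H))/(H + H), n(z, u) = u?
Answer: 26807/179 ≈ 149.76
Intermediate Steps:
U = 44 (U = 28 + 4*4 = 28 + 16 = 44)
r(H) = 1 (r(H) = (H + H)/(H + H) = (2*H)/((2*H)) = (2*H)*(1/(2*H)) = 1)
c(o) = 43 (c(o) = 44 - 1*1 = 44 - 1 = 43)
c(-17)/(-179) + W/(-2) = 43/(-179) - 300/(-2) = 43*(-1/179) - 300*(-1/2) = -43/179 + 150 = 26807/179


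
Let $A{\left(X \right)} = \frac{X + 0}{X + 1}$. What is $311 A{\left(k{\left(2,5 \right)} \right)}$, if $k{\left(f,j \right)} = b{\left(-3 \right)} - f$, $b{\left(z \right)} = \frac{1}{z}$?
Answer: $\frac{2177}{4} \approx 544.25$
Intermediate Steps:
$k{\left(f,j \right)} = - \frac{1}{3} - f$ ($k{\left(f,j \right)} = \frac{1}{-3} - f = - \frac{1}{3} - f$)
$A{\left(X \right)} = \frac{X}{1 + X}$
$311 A{\left(k{\left(2,5 \right)} \right)} = 311 \frac{- \frac{1}{3} - 2}{1 - \frac{7}{3}} = 311 \left(- \frac{7}{3 \left(1 - \frac{7}{3}\right)}\right) = 311 \left(- \frac{7}{3 \left(- \frac{4}{3}\right)}\right) = 311 \left(\left(- \frac{7}{3}\right) \left(- \frac{3}{4}\right)\right) = 311 \cdot \frac{7}{4} = \frac{2177}{4}$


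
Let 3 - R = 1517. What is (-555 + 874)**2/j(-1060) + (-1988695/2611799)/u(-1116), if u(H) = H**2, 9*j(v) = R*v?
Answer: 372393047130847907/652544139913683120 ≈ 0.57068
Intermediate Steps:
R = -1514 (R = 3 - 1*1517 = 3 - 1517 = -1514)
j(v) = -1514*v/9 (j(v) = (-1514*v)/9 = -1514*v/9)
(-555 + 874)**2/j(-1060) + (-1988695/2611799)/u(-1116) = (-555 + 874)**2/((-1514/9*(-1060))) + (-1988695/2611799)/((-1116)**2) = 319**2/(1604840/9) - 1988695*1/2611799/1245456 = 101761*(9/1604840) - 1988695/2611799*1/1245456 = 915849/1604840 - 1988695/3252880735344 = 372393047130847907/652544139913683120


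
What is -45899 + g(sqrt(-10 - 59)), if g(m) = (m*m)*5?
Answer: -46244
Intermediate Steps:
g(m) = 5*m**2 (g(m) = m**2*5 = 5*m**2)
-45899 + g(sqrt(-10 - 59)) = -45899 + 5*(sqrt(-10 - 59))**2 = -45899 + 5*(sqrt(-69))**2 = -45899 + 5*(I*sqrt(69))**2 = -45899 + 5*(-69) = -45899 - 345 = -46244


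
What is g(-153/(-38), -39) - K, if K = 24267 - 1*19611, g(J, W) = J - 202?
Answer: -184451/38 ≈ -4854.0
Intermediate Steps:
g(J, W) = -202 + J
K = 4656 (K = 24267 - 19611 = 4656)
g(-153/(-38), -39) - K = (-202 - 153/(-38)) - 1*4656 = (-202 - 153*(-1/38)) - 4656 = (-202 + 153/38) - 4656 = -7523/38 - 4656 = -184451/38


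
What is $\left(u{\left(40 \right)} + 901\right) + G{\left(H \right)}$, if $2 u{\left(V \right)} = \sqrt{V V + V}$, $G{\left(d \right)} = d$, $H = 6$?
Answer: $907 + \sqrt{410} \approx 927.25$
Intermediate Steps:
$u{\left(V \right)} = \frac{\sqrt{V + V^{2}}}{2}$ ($u{\left(V \right)} = \frac{\sqrt{V V + V}}{2} = \frac{\sqrt{V^{2} + V}}{2} = \frac{\sqrt{V + V^{2}}}{2}$)
$\left(u{\left(40 \right)} + 901\right) + G{\left(H \right)} = \left(\frac{\sqrt{40 \left(1 + 40\right)}}{2} + 901\right) + 6 = \left(\frac{\sqrt{40 \cdot 41}}{2} + 901\right) + 6 = \left(\frac{\sqrt{1640}}{2} + 901\right) + 6 = \left(\frac{2 \sqrt{410}}{2} + 901\right) + 6 = \left(\sqrt{410} + 901\right) + 6 = \left(901 + \sqrt{410}\right) + 6 = 907 + \sqrt{410}$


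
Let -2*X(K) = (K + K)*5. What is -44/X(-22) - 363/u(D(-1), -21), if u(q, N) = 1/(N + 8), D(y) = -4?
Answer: 23593/5 ≈ 4718.6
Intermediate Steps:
X(K) = -5*K (X(K) = -(K + K)*5/2 = -2*K*5/2 = -5*K)
u(q, N) = 1/(8 + N)
-44/X(-22) - 363/u(D(-1), -21) = -44/((-5*(-22))) - 363/(1/(8 - 21)) = -44/110 - 363/(1/(-13)) = -44*1/110 - 363/(-1/13) = -2/5 - 363*(-13) = -2/5 + 4719 = 23593/5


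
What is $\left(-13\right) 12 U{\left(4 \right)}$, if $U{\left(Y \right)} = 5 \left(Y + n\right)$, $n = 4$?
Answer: $-6240$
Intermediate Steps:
$U{\left(Y \right)} = 20 + 5 Y$ ($U{\left(Y \right)} = 5 \left(Y + 4\right) = 5 \left(4 + Y\right) = 20 + 5 Y$)
$\left(-13\right) 12 U{\left(4 \right)} = \left(-13\right) 12 \left(20 + 5 \cdot 4\right) = - 156 \left(20 + 20\right) = \left(-156\right) 40 = -6240$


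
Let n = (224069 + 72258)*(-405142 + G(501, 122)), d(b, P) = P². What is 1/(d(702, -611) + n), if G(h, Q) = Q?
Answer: -1/120017988219 ≈ -8.3321e-12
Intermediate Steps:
n = -120018361540 (n = (224069 + 72258)*(-405142 + 122) = 296327*(-405020) = -120018361540)
1/(d(702, -611) + n) = 1/((-611)² - 120018361540) = 1/(373321 - 120018361540) = 1/(-120017988219) = -1/120017988219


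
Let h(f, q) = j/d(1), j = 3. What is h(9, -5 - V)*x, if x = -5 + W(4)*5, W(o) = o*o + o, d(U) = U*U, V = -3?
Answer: 285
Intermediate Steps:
d(U) = U**2
W(o) = o + o**2 (W(o) = o**2 + o = o + o**2)
h(f, q) = 3 (h(f, q) = 3/(1**2) = 3/1 = 3*1 = 3)
x = 95 (x = -5 + (4*(1 + 4))*5 = -5 + (4*5)*5 = -5 + 20*5 = -5 + 100 = 95)
h(9, -5 - V)*x = 3*95 = 285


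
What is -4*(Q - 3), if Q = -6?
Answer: 36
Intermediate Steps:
-4*(Q - 3) = -4*(-6 - 3) = -4*(-9) = 36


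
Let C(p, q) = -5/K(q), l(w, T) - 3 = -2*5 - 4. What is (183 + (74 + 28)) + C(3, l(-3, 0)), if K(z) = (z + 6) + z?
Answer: 4565/16 ≈ 285.31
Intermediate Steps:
K(z) = 6 + 2*z (K(z) = (6 + z) + z = 6 + 2*z)
l(w, T) = -11 (l(w, T) = 3 + (-2*5 - 4) = 3 + (-10 - 4) = 3 - 14 = -11)
C(p, q) = -5/(6 + 2*q)
(183 + (74 + 28)) + C(3, l(-3, 0)) = (183 + (74 + 28)) - 5/(6 + 2*(-11)) = (183 + 102) - 5/(6 - 22) = 285 - 5/(-16) = 285 - 5*(-1/16) = 285 + 5/16 = 4565/16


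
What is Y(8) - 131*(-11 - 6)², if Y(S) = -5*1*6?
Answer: -37889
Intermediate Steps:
Y(S) = -30 (Y(S) = -5*6 = -30)
Y(8) - 131*(-11 - 6)² = -30 - 131*(-11 - 6)² = -30 - 131*(-17)² = -30 - 131*289 = -30 - 37859 = -37889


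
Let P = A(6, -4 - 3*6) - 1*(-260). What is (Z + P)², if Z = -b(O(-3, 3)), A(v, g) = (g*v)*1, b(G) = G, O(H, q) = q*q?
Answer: 14161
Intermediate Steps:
O(H, q) = q²
A(v, g) = g*v
P = 128 (P = (-4 - 3*6)*6 - 1*(-260) = (-4 - 18)*6 + 260 = -22*6 + 260 = -132 + 260 = 128)
Z = -9 (Z = -1*3² = -1*9 = -9)
(Z + P)² = (-9 + 128)² = 119² = 14161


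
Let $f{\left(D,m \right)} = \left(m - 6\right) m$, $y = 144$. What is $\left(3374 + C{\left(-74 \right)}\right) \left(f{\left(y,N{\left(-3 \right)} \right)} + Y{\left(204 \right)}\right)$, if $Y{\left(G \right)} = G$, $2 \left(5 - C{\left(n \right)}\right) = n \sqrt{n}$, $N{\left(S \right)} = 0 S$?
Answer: $689316 + 7548 i \sqrt{74} \approx 6.8932 \cdot 10^{5} + 64930.0 i$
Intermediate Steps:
$N{\left(S \right)} = 0$
$C{\left(n \right)} = 5 - \frac{n^{\frac{3}{2}}}{2}$ ($C{\left(n \right)} = 5 - \frac{n \sqrt{n}}{2} = 5 - \frac{n^{\frac{3}{2}}}{2}$)
$f{\left(D,m \right)} = m \left(-6 + m\right)$ ($f{\left(D,m \right)} = \left(-6 + m\right) m = m \left(-6 + m\right)$)
$\left(3374 + C{\left(-74 \right)}\right) \left(f{\left(y,N{\left(-3 \right)} \right)} + Y{\left(204 \right)}\right) = \left(3374 + \left(5 - \frac{\left(-74\right)^{\frac{3}{2}}}{2}\right)\right) \left(0 \left(-6 + 0\right) + 204\right) = \left(3374 + \left(5 - \frac{\left(-74\right) i \sqrt{74}}{2}\right)\right) \left(0 \left(-6\right) + 204\right) = \left(3374 + \left(5 + 37 i \sqrt{74}\right)\right) \left(0 + 204\right) = \left(3379 + 37 i \sqrt{74}\right) 204 = 689316 + 7548 i \sqrt{74}$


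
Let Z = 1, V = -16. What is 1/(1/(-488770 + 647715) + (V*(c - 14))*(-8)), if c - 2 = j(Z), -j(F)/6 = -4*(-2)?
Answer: -158945/1220697599 ≈ -0.00013021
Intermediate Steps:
j(F) = -48 (j(F) = -(-24)*(-2) = -6*8 = -48)
c = -46 (c = 2 - 48 = -46)
1/(1/(-488770 + 647715) + (V*(c - 14))*(-8)) = 1/(1/(-488770 + 647715) - 16*(-46 - 14)*(-8)) = 1/(1/158945 - 16*(-60)*(-8)) = 1/(1/158945 + 960*(-8)) = 1/(1/158945 - 7680) = 1/(-1220697599/158945) = -158945/1220697599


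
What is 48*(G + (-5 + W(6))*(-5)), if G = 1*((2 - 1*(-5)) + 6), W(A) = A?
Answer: 384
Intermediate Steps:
G = 13 (G = 1*((2 + 5) + 6) = 1*(7 + 6) = 1*13 = 13)
48*(G + (-5 + W(6))*(-5)) = 48*(13 + (-5 + 6)*(-5)) = 48*(13 + 1*(-5)) = 48*(13 - 5) = 48*8 = 384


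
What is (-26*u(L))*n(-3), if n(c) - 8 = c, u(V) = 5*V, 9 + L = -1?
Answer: 6500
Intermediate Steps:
L = -10 (L = -9 - 1 = -10)
n(c) = 8 + c
(-26*u(L))*n(-3) = (-130*(-10))*(8 - 3) = -26*(-50)*5 = 1300*5 = 6500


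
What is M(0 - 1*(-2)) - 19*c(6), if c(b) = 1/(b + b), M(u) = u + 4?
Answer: 53/12 ≈ 4.4167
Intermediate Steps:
M(u) = 4 + u
c(b) = 1/(2*b)
M(0 - 1*(-2)) - 19*c(6) = (4 + (0 - 1*(-2))) - 19/(2*6) = (4 + (0 + 2)) - 19/(2*6) = (4 + 2) - 19*1/12 = 6 - 19/12 = 53/12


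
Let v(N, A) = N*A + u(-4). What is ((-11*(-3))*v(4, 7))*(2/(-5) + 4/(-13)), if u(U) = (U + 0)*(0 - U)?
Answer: -18216/65 ≈ -280.25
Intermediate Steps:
u(U) = -U² (u(U) = U*(-U) = -U²)
v(N, A) = -16 + A*N (v(N, A) = N*A - 1*(-4)² = A*N - 1*16 = A*N - 16 = -16 + A*N)
((-11*(-3))*v(4, 7))*(2/(-5) + 4/(-13)) = ((-11*(-3))*(-16 + 7*4))*(2/(-5) + 4/(-13)) = (33*(-16 + 28))*(2*(-⅕) + 4*(-1/13)) = (33*12)*(-⅖ - 4/13) = 396*(-46/65) = -18216/65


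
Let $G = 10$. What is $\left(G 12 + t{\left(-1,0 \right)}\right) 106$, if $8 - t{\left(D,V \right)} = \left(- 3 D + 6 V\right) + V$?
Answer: $13250$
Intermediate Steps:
$t{\left(D,V \right)} = 8 - 7 V + 3 D$ ($t{\left(D,V \right)} = 8 - \left(\left(- 3 D + 6 V\right) + V\right) = 8 - \left(- 3 D + 7 V\right) = 8 + \left(- 7 V + 3 D\right) = 8 - 7 V + 3 D$)
$\left(G 12 + t{\left(-1,0 \right)}\right) 106 = \left(10 \cdot 12 + \left(8 - 0 + 3 \left(-1\right)\right)\right) 106 = \left(120 + \left(8 + 0 - 3\right)\right) 106 = \left(120 + 5\right) 106 = 125 \cdot 106 = 13250$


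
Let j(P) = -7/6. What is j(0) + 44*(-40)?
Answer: -10567/6 ≈ -1761.2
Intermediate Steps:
j(P) = -7/6 (j(P) = -7*⅙ = -7/6)
j(0) + 44*(-40) = -7/6 + 44*(-40) = -7/6 - 1760 = -10567/6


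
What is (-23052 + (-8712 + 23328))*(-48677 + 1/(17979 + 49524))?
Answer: 9239792006360/22501 ≈ 4.1064e+8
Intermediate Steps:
(-23052 + (-8712 + 23328))*(-48677 + 1/(17979 + 49524)) = (-23052 + 14616)*(-48677 + 1/67503) = -8436*(-48677 + 1/67503) = -8436*(-3285843530/67503) = 9239792006360/22501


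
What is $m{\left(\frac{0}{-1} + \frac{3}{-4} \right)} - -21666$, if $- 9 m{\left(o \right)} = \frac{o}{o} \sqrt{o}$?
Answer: $21666 - \frac{i \sqrt{3}}{18} \approx 21666.0 - 0.096225 i$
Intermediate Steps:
$m{\left(o \right)} = - \frac{\sqrt{o}}{9}$ ($m{\left(o \right)} = - \frac{\frac{o}{o} \sqrt{o}}{9} = - \frac{1 \sqrt{o}}{9} = - \frac{\sqrt{o}}{9}$)
$m{\left(\frac{0}{-1} + \frac{3}{-4} \right)} - -21666 = - \frac{\sqrt{\frac{0}{-1} + \frac{3}{-4}}}{9} - -21666 = - \frac{\sqrt{0 \left(-1\right) + 3 \left(- \frac{1}{4}\right)}}{9} + 21666 = - \frac{\sqrt{0 - \frac{3}{4}}}{9} + 21666 = - \frac{\sqrt{- \frac{3}{4}}}{9} + 21666 = - \frac{\frac{1}{2} i \sqrt{3}}{9} + 21666 = - \frac{i \sqrt{3}}{18} + 21666 = 21666 - \frac{i \sqrt{3}}{18}$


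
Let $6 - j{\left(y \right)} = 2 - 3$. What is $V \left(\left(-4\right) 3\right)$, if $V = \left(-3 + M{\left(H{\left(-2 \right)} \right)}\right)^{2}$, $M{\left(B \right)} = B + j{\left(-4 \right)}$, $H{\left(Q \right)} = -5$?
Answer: $-12$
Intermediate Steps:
$j{\left(y \right)} = 7$ ($j{\left(y \right)} = 6 - \left(2 - 3\right) = 6 - -1 = 6 + 1 = 7$)
$M{\left(B \right)} = 7 + B$ ($M{\left(B \right)} = B + 7 = 7 + B$)
$V = 1$ ($V = \left(-3 + \left(7 - 5\right)\right)^{2} = \left(-3 + 2\right)^{2} = \left(-1\right)^{2} = 1$)
$V \left(\left(-4\right) 3\right) = 1 \left(\left(-4\right) 3\right) = 1 \left(-12\right) = -12$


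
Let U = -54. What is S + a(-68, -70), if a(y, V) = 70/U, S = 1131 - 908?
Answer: 5986/27 ≈ 221.70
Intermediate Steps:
S = 223
a(y, V) = -35/27 (a(y, V) = 70/(-54) = 70*(-1/54) = -35/27)
S + a(-68, -70) = 223 - 35/27 = 5986/27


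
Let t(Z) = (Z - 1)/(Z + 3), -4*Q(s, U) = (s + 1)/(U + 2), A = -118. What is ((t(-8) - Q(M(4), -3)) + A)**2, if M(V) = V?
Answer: 5517801/400 ≈ 13795.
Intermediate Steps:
Q(s, U) = -(1 + s)/(4*(2 + U)) (Q(s, U) = -(s + 1)/(4*(U + 2)) = -(1 + s)/(4*(2 + U)))
t(Z) = (-1 + Z)/(3 + Z)
((t(-8) - Q(M(4), -3)) + A)**2 = (((-1 - 8)/(3 - 8) - (-1 - 1*4)/(4*(2 - 3))) - 118)**2 = ((-9/(-5) - (-1 - 4)/(4*(-1))) - 118)**2 = ((-1/5*(-9) - (-1)*(-5)/4) - 118)**2 = ((9/5 - 1*5/4) - 118)**2 = ((9/5 - 5/4) - 118)**2 = (11/20 - 118)**2 = (-2349/20)**2 = 5517801/400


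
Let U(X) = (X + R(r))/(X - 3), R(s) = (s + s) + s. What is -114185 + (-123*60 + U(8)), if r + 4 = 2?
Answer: -607823/5 ≈ -1.2156e+5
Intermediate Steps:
r = -2 (r = -4 + 2 = -2)
R(s) = 3*s (R(s) = 2*s + s = 3*s)
U(X) = (-6 + X)/(-3 + X) (U(X) = (X + 3*(-2))/(X - 3) = (X - 6)/(-3 + X) = (-6 + X)/(-3 + X))
-114185 + (-123*60 + U(8)) = -114185 + (-123*60 + (-6 + 8)/(-3 + 8)) = -114185 + (-7380 + 2/5) = -114185 + (-7380 + (⅕)*2) = -114185 + (-7380 + ⅖) = -114185 - 36898/5 = -607823/5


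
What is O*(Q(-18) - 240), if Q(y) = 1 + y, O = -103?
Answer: 26471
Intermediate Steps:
O*(Q(-18) - 240) = -103*((1 - 18) - 240) = -103*(-17 - 240) = -103*(-257) = 26471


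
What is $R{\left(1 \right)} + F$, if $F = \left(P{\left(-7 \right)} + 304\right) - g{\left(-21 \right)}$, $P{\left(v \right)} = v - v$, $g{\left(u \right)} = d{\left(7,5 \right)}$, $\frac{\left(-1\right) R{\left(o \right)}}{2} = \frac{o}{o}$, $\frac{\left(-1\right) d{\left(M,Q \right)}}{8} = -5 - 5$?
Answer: $222$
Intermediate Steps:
$d{\left(M,Q \right)} = 80$ ($d{\left(M,Q \right)} = - 8 \left(-5 - 5\right) = \left(-8\right) \left(-10\right) = 80$)
$R{\left(o \right)} = -2$ ($R{\left(o \right)} = - 2 \frac{o}{o} = \left(-2\right) 1 = -2$)
$g{\left(u \right)} = 80$
$P{\left(v \right)} = 0$
$F = 224$ ($F = \left(0 + 304\right) - 80 = 304 - 80 = 224$)
$R{\left(1 \right)} + F = -2 + 224 = 222$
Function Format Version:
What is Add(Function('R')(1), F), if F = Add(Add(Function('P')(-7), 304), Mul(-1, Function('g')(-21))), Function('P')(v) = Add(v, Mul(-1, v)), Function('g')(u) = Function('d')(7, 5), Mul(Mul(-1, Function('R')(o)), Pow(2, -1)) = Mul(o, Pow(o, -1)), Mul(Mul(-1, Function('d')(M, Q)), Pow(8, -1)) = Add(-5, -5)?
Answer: 222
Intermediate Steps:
Function('d')(M, Q) = 80 (Function('d')(M, Q) = Mul(-8, Add(-5, -5)) = Mul(-8, -10) = 80)
Function('R')(o) = -2 (Function('R')(o) = Mul(-2, Mul(o, Pow(o, -1))) = Mul(-2, 1) = -2)
Function('g')(u) = 80
Function('P')(v) = 0
F = 224 (F = Add(Add(0, 304), Mul(-1, 80)) = Add(304, -80) = 224)
Add(Function('R')(1), F) = Add(-2, 224) = 222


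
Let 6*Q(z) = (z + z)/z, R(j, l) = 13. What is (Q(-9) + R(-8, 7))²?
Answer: 1600/9 ≈ 177.78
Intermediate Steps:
Q(z) = ⅓ (Q(z) = ((z + z)/z)/6 = ((2*z)/z)/6 = (⅙)*2 = ⅓)
(Q(-9) + R(-8, 7))² = (⅓ + 13)² = (40/3)² = 1600/9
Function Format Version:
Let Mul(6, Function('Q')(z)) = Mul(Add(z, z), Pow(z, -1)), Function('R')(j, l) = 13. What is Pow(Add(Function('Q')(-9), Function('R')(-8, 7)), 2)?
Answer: Rational(1600, 9) ≈ 177.78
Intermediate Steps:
Function('Q')(z) = Rational(1, 3) (Function('Q')(z) = Mul(Rational(1, 6), Mul(Add(z, z), Pow(z, -1))) = Mul(Rational(1, 6), Mul(Mul(2, z), Pow(z, -1))) = Mul(Rational(1, 6), 2) = Rational(1, 3))
Pow(Add(Function('Q')(-9), Function('R')(-8, 7)), 2) = Pow(Add(Rational(1, 3), 13), 2) = Pow(Rational(40, 3), 2) = Rational(1600, 9)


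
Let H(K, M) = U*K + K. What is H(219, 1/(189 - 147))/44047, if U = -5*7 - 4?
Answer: -8322/44047 ≈ -0.18893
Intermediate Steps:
U = -39 (U = -35 - 4 = -39)
H(K, M) = -38*K (H(K, M) = -39*K + K = -38*K)
H(219, 1/(189 - 147))/44047 = -38*219/44047 = -8322*1/44047 = -8322/44047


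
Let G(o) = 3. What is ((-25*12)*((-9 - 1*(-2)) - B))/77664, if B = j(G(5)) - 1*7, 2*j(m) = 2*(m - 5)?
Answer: -25/3236 ≈ -0.0077256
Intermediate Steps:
j(m) = -5 + m (j(m) = (2*(m - 5))/2 = (2*(-5 + m))/2 = (-10 + 2*m)/2 = -5 + m)
B = -9 (B = (-5 + 3) - 1*7 = -2 - 7 = -9)
((-25*12)*((-9 - 1*(-2)) - B))/77664 = ((-25*12)*((-9 - 1*(-2)) - 1*(-9)))/77664 = -300*((-9 + 2) + 9)*(1/77664) = -300*(-7 + 9)*(1/77664) = -300*2*(1/77664) = -600*1/77664 = -25/3236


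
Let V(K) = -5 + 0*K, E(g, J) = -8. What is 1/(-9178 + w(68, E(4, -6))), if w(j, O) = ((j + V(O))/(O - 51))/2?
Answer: -118/1083067 ≈ -0.00010895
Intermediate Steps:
V(K) = -5 (V(K) = -5 + 0 = -5)
w(j, O) = (-5 + j)/(2*(-51 + O)) (w(j, O) = ((j - 5)/(O - 51))/2 = ((-5 + j)/(-51 + O))*(1/2) = (-5 + j)/(2*(-51 + O)))
1/(-9178 + w(68, E(4, -6))) = 1/(-9178 + (-5 + 68)/(2*(-51 - 8))) = 1/(-9178 + (1/2)*63/(-59)) = 1/(-9178 + (1/2)*(-1/59)*63) = 1/(-9178 - 63/118) = 1/(-1083067/118) = -118/1083067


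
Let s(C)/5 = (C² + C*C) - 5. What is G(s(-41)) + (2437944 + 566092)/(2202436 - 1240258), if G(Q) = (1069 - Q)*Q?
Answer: -18129705420046/68727 ≈ -2.6379e+8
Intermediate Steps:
s(C) = -25 + 10*C² (s(C) = 5*((C² + C*C) - 5) = 5*((C² + C²) - 5) = 5*(2*C² - 5) = 5*(-5 + 2*C²) = -25 + 10*C²)
G(Q) = Q*(1069 - Q)
G(s(-41)) + (2437944 + 566092)/(2202436 - 1240258) = (-25 + 10*(-41)²)*(1069 - (-25 + 10*(-41)²)) + (2437944 + 566092)/(2202436 - 1240258) = (-25 + 10*1681)*(1069 - (-25 + 10*1681)) + 3004036/962178 = (-25 + 16810)*(1069 - (-25 + 16810)) + 3004036*(1/962178) = 16785*(1069 - 1*16785) + 214574/68727 = 16785*(1069 - 16785) + 214574/68727 = 16785*(-15716) + 214574/68727 = -263793060 + 214574/68727 = -18129705420046/68727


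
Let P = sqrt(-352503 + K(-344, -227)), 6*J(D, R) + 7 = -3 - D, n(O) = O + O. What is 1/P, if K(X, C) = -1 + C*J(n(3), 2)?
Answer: -I*sqrt(197943)/263924 ≈ -0.0016857*I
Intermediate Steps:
n(O) = 2*O
J(D, R) = -5/3 - D/6 (J(D, R) = -7/6 + (-3 - D)/6 = -7/6 + (-1/2 - D/6) = -5/3 - D/6)
K(X, C) = -1 - 8*C/3 (K(X, C) = -1 + C*(-5/3 - 3/3) = -1 + C*(-5/3 - 1/6*6) = -1 + C*(-5/3 - 1) = -1 + C*(-8/3) = -1 - 8*C/3)
P = 4*I*sqrt(197943)/3 (P = sqrt(-352503 + (-1 - 8/3*(-227))) = sqrt(-352503 + (-1 + 1816/3)) = sqrt(-352503 + 1813/3) = sqrt(-1055696/3) = 4*I*sqrt(197943)/3 ≈ 593.21*I)
1/P = 1/(4*I*sqrt(197943)/3) = -I*sqrt(197943)/263924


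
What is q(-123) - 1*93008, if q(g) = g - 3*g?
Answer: -92762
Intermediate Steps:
q(g) = -2*g
q(-123) - 1*93008 = -2*(-123) - 1*93008 = 246 - 93008 = -92762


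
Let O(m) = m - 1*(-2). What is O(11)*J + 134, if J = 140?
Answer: 1954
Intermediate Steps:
O(m) = 2 + m (O(m) = m + 2 = 2 + m)
O(11)*J + 134 = (2 + 11)*140 + 134 = 13*140 + 134 = 1820 + 134 = 1954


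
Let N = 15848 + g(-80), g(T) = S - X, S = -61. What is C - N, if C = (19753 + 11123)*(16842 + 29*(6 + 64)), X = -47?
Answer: 582676038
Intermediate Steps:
g(T) = -14 (g(T) = -61 - 1*(-47) = -61 + 47 = -14)
C = 582691872 (C = 30876*(16842 + 29*70) = 30876*(16842 + 2030) = 30876*18872 = 582691872)
N = 15834 (N = 15848 - 14 = 15834)
C - N = 582691872 - 1*15834 = 582691872 - 15834 = 582676038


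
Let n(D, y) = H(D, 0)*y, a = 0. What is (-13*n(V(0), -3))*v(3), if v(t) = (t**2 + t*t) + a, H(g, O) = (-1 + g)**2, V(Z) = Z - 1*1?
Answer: 2808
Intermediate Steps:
V(Z) = -1 + Z (V(Z) = Z - 1 = -1 + Z)
v(t) = 2*t**2 (v(t) = (t**2 + t*t) + 0 = (t**2 + t**2) + 0 = 2*t**2 + 0 = 2*t**2)
n(D, y) = y*(-1 + D)**2 (n(D, y) = (-1 + D)**2*y = y*(-1 + D)**2)
(-13*n(V(0), -3))*v(3) = (-(-39)*(-1 + (-1 + 0))**2)*(2*3**2) = (-(-39)*(-1 - 1)**2)*(2*9) = -(-39)*(-2)**2*18 = -(-39)*4*18 = -13*(-12)*18 = 156*18 = 2808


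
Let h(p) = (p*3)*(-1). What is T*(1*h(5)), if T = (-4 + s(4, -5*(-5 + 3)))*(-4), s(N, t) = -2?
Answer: -360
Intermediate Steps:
h(p) = -3*p (h(p) = (3*p)*(-1) = -3*p)
T = 24 (T = (-4 - 2)*(-4) = -6*(-4) = 24)
T*(1*h(5)) = 24*(1*(-3*5)) = 24*(1*(-15)) = 24*(-15) = -360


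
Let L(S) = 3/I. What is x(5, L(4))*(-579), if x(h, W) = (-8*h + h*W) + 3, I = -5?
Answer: 23160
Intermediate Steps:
L(S) = -3/5 (L(S) = 3/(-5) = 3*(-1/5) = -3/5)
x(h, W) = 3 - 8*h + W*h (x(h, W) = (-8*h + W*h) + 3 = 3 - 8*h + W*h)
x(5, L(4))*(-579) = (3 - 8*5 - 3/5*5)*(-579) = (3 - 40 - 3)*(-579) = -40*(-579) = 23160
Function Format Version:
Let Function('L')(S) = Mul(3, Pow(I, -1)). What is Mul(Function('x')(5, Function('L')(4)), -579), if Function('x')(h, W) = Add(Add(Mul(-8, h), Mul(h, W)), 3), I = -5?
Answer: 23160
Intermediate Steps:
Function('L')(S) = Rational(-3, 5) (Function('L')(S) = Mul(3, Pow(-5, -1)) = Mul(3, Rational(-1, 5)) = Rational(-3, 5))
Function('x')(h, W) = Add(3, Mul(-8, h), Mul(W, h)) (Function('x')(h, W) = Add(Add(Mul(-8, h), Mul(W, h)), 3) = Add(3, Mul(-8, h), Mul(W, h)))
Mul(Function('x')(5, Function('L')(4)), -579) = Mul(Add(3, Mul(-8, 5), Mul(Rational(-3, 5), 5)), -579) = Mul(Add(3, -40, -3), -579) = Mul(-40, -579) = 23160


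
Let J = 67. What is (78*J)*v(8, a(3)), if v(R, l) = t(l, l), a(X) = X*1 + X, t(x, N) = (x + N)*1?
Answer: 62712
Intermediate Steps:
t(x, N) = N + x (t(x, N) = (N + x)*1 = N + x)
a(X) = 2*X (a(X) = X + X = 2*X)
v(R, l) = 2*l (v(R, l) = l + l = 2*l)
(78*J)*v(8, a(3)) = (78*67)*(2*(2*3)) = 5226*(2*6) = 5226*12 = 62712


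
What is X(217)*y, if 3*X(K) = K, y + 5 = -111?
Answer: -25172/3 ≈ -8390.7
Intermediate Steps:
y = -116 (y = -5 - 111 = -116)
X(K) = K/3
X(217)*y = ((⅓)*217)*(-116) = (217/3)*(-116) = -25172/3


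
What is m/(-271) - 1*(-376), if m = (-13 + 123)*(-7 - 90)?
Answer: 112566/271 ≈ 415.37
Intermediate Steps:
m = -10670 (m = 110*(-97) = -10670)
m/(-271) - 1*(-376) = -10670/(-271) - 1*(-376) = -10670*(-1/271) + 376 = 10670/271 + 376 = 112566/271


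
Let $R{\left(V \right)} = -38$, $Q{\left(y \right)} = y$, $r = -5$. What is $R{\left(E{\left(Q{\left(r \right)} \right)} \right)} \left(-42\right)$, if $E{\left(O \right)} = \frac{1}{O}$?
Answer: $1596$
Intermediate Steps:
$R{\left(E{\left(Q{\left(r \right)} \right)} \right)} \left(-42\right) = \left(-38\right) \left(-42\right) = 1596$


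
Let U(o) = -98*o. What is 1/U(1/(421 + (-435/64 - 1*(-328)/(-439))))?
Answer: -11616459/2753408 ≈ -4.2189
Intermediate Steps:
1/U(1/(421 + (-435/64 - 1*(-328)/(-439)))) = 1/(-98/(421 + (-435/64 - 1*(-328)/(-439)))) = 1/(-98/(421 + (-435*1/64 + 328*(-1/439)))) = 1/(-98/(421 + (-435/64 - 328/439))) = 1/(-98/(421 - 211957/28096)) = 1/(-98/11616459/28096) = 1/(-98*28096/11616459) = 1/(-2753408/11616459) = -11616459/2753408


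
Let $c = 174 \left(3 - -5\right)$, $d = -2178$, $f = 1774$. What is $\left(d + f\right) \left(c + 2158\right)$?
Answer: $-1434200$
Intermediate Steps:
$c = 1392$ ($c = 174 \left(3 + 5\right) = 174 \cdot 8 = 1392$)
$\left(d + f\right) \left(c + 2158\right) = \left(-2178 + 1774\right) \left(1392 + 2158\right) = \left(-404\right) 3550 = -1434200$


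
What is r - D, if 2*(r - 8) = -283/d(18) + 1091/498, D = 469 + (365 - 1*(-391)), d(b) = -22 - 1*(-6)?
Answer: -9617861/7968 ≈ -1207.1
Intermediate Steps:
d(b) = -16 (d(b) = -22 + 6 = -16)
D = 1225 (D = 469 + (365 + 391) = 469 + 756 = 1225)
r = 142939/7968 (r = 8 + (-283/(-16) + 1091/498)/2 = 8 + (-283*(-1/16) + 1091*(1/498))/2 = 8 + (283/16 + 1091/498)/2 = 8 + (½)*(79195/3984) = 8 + 79195/7968 = 142939/7968 ≈ 17.939)
r - D = 142939/7968 - 1*1225 = 142939/7968 - 1225 = -9617861/7968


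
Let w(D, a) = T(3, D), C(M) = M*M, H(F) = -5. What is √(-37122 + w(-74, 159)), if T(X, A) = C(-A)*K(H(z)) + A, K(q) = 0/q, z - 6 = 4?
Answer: 2*I*√9299 ≈ 192.86*I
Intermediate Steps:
z = 10 (z = 6 + 4 = 10)
C(M) = M²
K(q) = 0
T(X, A) = A (T(X, A) = (-A)²*0 + A = A²*0 + A = 0 + A = A)
w(D, a) = D
√(-37122 + w(-74, 159)) = √(-37122 - 74) = √(-37196) = 2*I*√9299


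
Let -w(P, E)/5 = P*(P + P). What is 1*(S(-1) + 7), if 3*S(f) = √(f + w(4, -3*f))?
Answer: 7 + I*√161/3 ≈ 7.0 + 4.2295*I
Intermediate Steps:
w(P, E) = -10*P² (w(P, E) = -5*P*(P + P) = -5*P*2*P = -10*P²)
S(f) = √(-160 + f)/3 (S(f) = √(f - 10*4²)/3 = √(f - 10*16)/3 = √(f - 160)/3 = √(-160 + f)/3)
1*(S(-1) + 7) = 1*(√(-160 - 1)/3 + 7) = 1*(√(-161)/3 + 7) = 1*((I*√161)/3 + 7) = 1*(I*√161/3 + 7) = 1*(7 + I*√161/3) = 7 + I*√161/3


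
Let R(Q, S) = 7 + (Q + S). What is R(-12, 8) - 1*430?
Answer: -427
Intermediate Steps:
R(Q, S) = 7 + Q + S
R(-12, 8) - 1*430 = (7 - 12 + 8) - 1*430 = 3 - 430 = -427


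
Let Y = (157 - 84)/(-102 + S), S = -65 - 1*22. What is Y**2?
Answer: 5329/35721 ≈ 0.14918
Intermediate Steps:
S = -87 (S = -65 - 22 = -87)
Y = -73/189 (Y = (157 - 84)/(-102 - 87) = 73/(-189) = 73*(-1/189) = -73/189 ≈ -0.38624)
Y**2 = (-73/189)**2 = 5329/35721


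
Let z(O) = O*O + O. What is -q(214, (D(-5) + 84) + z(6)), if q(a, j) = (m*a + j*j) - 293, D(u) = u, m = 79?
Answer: -31254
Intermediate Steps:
z(O) = O + O**2 (z(O) = O**2 + O = O + O**2)
q(a, j) = -293 + j**2 + 79*a (q(a, j) = (79*a + j*j) - 293 = (79*a + j**2) - 293 = (j**2 + 79*a) - 293 = -293 + j**2 + 79*a)
-q(214, (D(-5) + 84) + z(6)) = -(-293 + ((-5 + 84) + 6*(1 + 6))**2 + 79*214) = -(-293 + (79 + 6*7)**2 + 16906) = -(-293 + (79 + 42)**2 + 16906) = -(-293 + 121**2 + 16906) = -(-293 + 14641 + 16906) = -1*31254 = -31254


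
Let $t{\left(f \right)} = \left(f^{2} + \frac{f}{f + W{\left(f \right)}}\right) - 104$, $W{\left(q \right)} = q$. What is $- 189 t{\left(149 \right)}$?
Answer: $- \frac{8352855}{2} \approx -4.1764 \cdot 10^{6}$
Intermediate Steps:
$t{\left(f \right)} = - \frac{207}{2} + f^{2}$ ($t{\left(f \right)} = \left(f^{2} + \frac{f}{f + f}\right) - 104 = \left(f^{2} + \frac{f}{2 f}\right) - 104 = \left(f^{2} + \frac{1}{2 f} f\right) - 104 = \left(f^{2} + \frac{1}{2}\right) - 104 = \left(\frac{1}{2} + f^{2}\right) - 104 = - \frac{207}{2} + f^{2}$)
$- 189 t{\left(149 \right)} = - 189 \left(- \frac{207}{2} + 149^{2}\right) = - 189 \left(- \frac{207}{2} + 22201\right) = \left(-189\right) \frac{44195}{2} = - \frac{8352855}{2}$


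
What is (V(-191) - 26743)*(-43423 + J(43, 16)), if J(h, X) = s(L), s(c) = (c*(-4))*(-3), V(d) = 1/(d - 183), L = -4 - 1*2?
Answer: 435031901085/374 ≈ 1.1632e+9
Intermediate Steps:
L = -6 (L = -4 - 2 = -6)
V(d) = 1/(-183 + d)
s(c) = 12*c (s(c) = -4*c*(-3) = 12*c)
J(h, X) = -72 (J(h, X) = 12*(-6) = -72)
(V(-191) - 26743)*(-43423 + J(43, 16)) = (1/(-183 - 191) - 26743)*(-43423 - 72) = (1/(-374) - 26743)*(-43495) = (-1/374 - 26743)*(-43495) = -10001883/374*(-43495) = 435031901085/374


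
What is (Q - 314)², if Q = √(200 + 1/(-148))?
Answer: (23236 - √1095163)²/5476 ≈ 89915.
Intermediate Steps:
Q = √1095163/74 (Q = √(200 - 1/148) = √(29599/148) = √1095163/74 ≈ 14.142)
(Q - 314)² = (√1095163/74 - 314)² = (-314 + √1095163/74)²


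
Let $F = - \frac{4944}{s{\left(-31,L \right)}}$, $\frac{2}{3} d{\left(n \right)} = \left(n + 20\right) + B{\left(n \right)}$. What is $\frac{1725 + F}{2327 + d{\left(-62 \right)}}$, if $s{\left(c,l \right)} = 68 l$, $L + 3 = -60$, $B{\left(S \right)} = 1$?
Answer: $\frac{1232474}{1617567} \approx 0.76193$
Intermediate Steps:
$L = -63$ ($L = -3 - 60 = -63$)
$d{\left(n \right)} = \frac{63}{2} + \frac{3 n}{2}$ ($d{\left(n \right)} = \frac{3 \left(\left(n + 20\right) + 1\right)}{2} = \frac{3 \left(\left(20 + n\right) + 1\right)}{2} = \frac{3 \left(21 + n\right)}{2} = \frac{63}{2} + \frac{3 n}{2}$)
$F = \frac{412}{357}$ ($F = - \frac{4944}{68 \left(-63\right)} = - \frac{4944}{-4284} = \left(-4944\right) \left(- \frac{1}{4284}\right) = \frac{412}{357} \approx 1.1541$)
$\frac{1725 + F}{2327 + d{\left(-62 \right)}} = \frac{1725 + \frac{412}{357}}{2327 + \left(\frac{63}{2} + \frac{3}{2} \left(-62\right)\right)} = \frac{616237}{357 \left(2327 + \left(\frac{63}{2} - 93\right)\right)} = \frac{616237}{357 \left(2327 - \frac{123}{2}\right)} = \frac{616237}{357 \cdot \frac{4531}{2}} = \frac{616237}{357} \cdot \frac{2}{4531} = \frac{1232474}{1617567}$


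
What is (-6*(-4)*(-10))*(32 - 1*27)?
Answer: -1200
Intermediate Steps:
(-6*(-4)*(-10))*(32 - 1*27) = (24*(-10))*(32 - 27) = -240*5 = -1200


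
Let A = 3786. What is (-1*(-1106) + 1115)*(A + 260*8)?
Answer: 13028386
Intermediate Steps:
(-1*(-1106) + 1115)*(A + 260*8) = (-1*(-1106) + 1115)*(3786 + 260*8) = (1106 + 1115)*(3786 + 2080) = 2221*5866 = 13028386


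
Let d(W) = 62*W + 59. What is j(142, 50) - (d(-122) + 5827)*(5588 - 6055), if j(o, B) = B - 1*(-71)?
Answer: -783505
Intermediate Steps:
j(o, B) = 71 + B (j(o, B) = B + 71 = 71 + B)
d(W) = 59 + 62*W
j(142, 50) - (d(-122) + 5827)*(5588 - 6055) = (71 + 50) - ((59 + 62*(-122)) + 5827)*(5588 - 6055) = 121 - ((59 - 7564) + 5827)*(-467) = 121 - (-7505 + 5827)*(-467) = 121 - (-1678)*(-467) = 121 - 1*783626 = 121 - 783626 = -783505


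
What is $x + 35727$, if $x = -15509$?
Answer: $20218$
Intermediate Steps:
$x + 35727 = -15509 + 35727 = 20218$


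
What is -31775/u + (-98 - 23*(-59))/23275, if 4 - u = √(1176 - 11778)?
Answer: 3*(-246519363*I + 1259*√1178)/(23275*(3*√1178 + 4*I)) ≈ -11.916 - 308.13*I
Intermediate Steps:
u = 4 - 3*I*√1178 (u = 4 - √(1176 - 11778) = 4 - √(-10602) = 4 - 3*I*√1178 ≈ 4.0 - 102.97*I)
-31775/u + (-98 - 23*(-59))/23275 = -31775/(4 - 3*I*√1178) + (-98 - 23*(-59))/23275 = -31775/(4 - 3*I*√1178) + (-98 + 1357)*(1/23275) = -31775/(4 - 3*I*√1178) + 1259*(1/23275) = -31775/(4 - 3*I*√1178) + 1259/23275 = 1259/23275 - 31775/(4 - 3*I*√1178)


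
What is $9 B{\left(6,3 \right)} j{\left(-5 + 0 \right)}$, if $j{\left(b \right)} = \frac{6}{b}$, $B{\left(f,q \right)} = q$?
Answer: $- \frac{162}{5} \approx -32.4$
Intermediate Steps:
$9 B{\left(6,3 \right)} j{\left(-5 + 0 \right)} = 9 \cdot 3 \frac{6}{-5 + 0} = 27 \frac{6}{-5} = 27 \cdot 6 \left(- \frac{1}{5}\right) = 27 \left(- \frac{6}{5}\right) = - \frac{162}{5}$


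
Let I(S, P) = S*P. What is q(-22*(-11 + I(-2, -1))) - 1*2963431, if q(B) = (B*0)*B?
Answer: -2963431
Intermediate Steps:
I(S, P) = P*S
q(B) = 0 (q(B) = 0*B = 0)
q(-22*(-11 + I(-2, -1))) - 1*2963431 = 0 - 1*2963431 = 0 - 2963431 = -2963431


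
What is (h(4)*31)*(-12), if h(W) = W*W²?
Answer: -23808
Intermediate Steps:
h(W) = W³
(h(4)*31)*(-12) = (4³*31)*(-12) = (64*31)*(-12) = 1984*(-12) = -23808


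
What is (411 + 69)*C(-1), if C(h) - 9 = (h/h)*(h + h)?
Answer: 3360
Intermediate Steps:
C(h) = 9 + 2*h (C(h) = 9 + (h/h)*(h + h) = 9 + 1*(2*h) = 9 + 2*h)
(411 + 69)*C(-1) = (411 + 69)*(9 + 2*(-1)) = 480*(9 - 2) = 480*7 = 3360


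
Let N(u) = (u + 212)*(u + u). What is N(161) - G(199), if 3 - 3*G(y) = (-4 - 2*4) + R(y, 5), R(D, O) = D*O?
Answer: 361298/3 ≈ 1.2043e+5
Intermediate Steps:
N(u) = 2*u*(212 + u) (N(u) = (212 + u)*(2*u) = 2*u*(212 + u))
G(y) = 5 - 5*y/3 (G(y) = 1 - ((-4 - 2*4) + y*5)/3 = 1 - ((-4 - 8) + 5*y)/3 = 1 - (-12 + 5*y)/3 = 1 + (4 - 5*y/3) = 5 - 5*y/3)
N(161) - G(199) = 2*161*(212 + 161) - (5 - 5/3*199) = 2*161*373 - (5 - 995/3) = 120106 - 1*(-980/3) = 120106 + 980/3 = 361298/3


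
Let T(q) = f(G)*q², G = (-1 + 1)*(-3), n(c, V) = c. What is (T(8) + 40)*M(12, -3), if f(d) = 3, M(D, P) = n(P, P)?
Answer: -696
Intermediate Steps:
M(D, P) = P
G = 0 (G = 0*(-3) = 0)
T(q) = 3*q²
(T(8) + 40)*M(12, -3) = (3*8² + 40)*(-3) = (3*64 + 40)*(-3) = (192 + 40)*(-3) = 232*(-3) = -696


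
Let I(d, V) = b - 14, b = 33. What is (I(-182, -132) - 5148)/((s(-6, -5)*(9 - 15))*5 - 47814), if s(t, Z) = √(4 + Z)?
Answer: 40873001/381029916 - 25645*I/381029916 ≈ 0.10727 - 6.7304e-5*I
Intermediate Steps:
I(d, V) = 19 (I(d, V) = 33 - 14 = 19)
(I(-182, -132) - 5148)/((s(-6, -5)*(9 - 15))*5 - 47814) = (19 - 5148)/((√(4 - 5)*(9 - 15))*5 - 47814) = -5129/((√(-1)*(-6))*5 - 47814) = -5129/((I*(-6))*5 - 47814) = -5129/(-6*I*5 - 47814) = -5129/(-30*I - 47814) = -5129*(-47814 + 30*I)/2286179496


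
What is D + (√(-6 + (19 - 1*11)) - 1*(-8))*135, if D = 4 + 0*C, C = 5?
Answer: 1084 + 135*√2 ≈ 1274.9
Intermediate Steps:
D = 4 (D = 4 + 0*5 = 4 + 0 = 4)
D + (√(-6 + (19 - 1*11)) - 1*(-8))*135 = 4 + (√(-6 + (19 - 1*11)) - 1*(-8))*135 = 4 + (√(-6 + (19 - 11)) + 8)*135 = 4 + (√(-6 + 8) + 8)*135 = 4 + (√2 + 8)*135 = 4 + (8 + √2)*135 = 4 + (1080 + 135*√2) = 1084 + 135*√2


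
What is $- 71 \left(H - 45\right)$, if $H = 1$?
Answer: $3124$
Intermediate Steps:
$- 71 \left(H - 45\right) = - 71 \left(1 - 45\right) = \left(-71\right) \left(-44\right) = 3124$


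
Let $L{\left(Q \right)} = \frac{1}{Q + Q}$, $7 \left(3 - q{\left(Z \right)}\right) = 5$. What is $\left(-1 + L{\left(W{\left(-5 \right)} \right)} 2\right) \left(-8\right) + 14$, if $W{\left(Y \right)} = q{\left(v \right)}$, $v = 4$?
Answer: $\frac{37}{2} \approx 18.5$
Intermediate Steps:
$q{\left(Z \right)} = \frac{16}{7}$ ($q{\left(Z \right)} = 3 - \frac{5}{7} = \frac{16}{7}$)
$W{\left(Y \right)} = \frac{16}{7}$
$L{\left(Q \right)} = \frac{1}{2 Q}$
$\left(-1 + L{\left(W{\left(-5 \right)} \right)} 2\right) \left(-8\right) + 14 = \left(-1 + \frac{1}{2 \cdot \frac{16}{7}} \cdot 2\right) \left(-8\right) + 14 = \left(-1 + \frac{1}{2} \cdot \frac{7}{16} \cdot 2\right) \left(-8\right) + 14 = \left(-1 + \frac{7}{32} \cdot 2\right) \left(-8\right) + 14 = \left(-1 + \frac{7}{16}\right) \left(-8\right) + 14 = \left(- \frac{9}{16}\right) \left(-8\right) + 14 = \frac{9}{2} + 14 = \frac{37}{2}$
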